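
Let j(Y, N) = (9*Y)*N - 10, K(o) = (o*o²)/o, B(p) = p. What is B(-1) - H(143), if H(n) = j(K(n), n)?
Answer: -26317854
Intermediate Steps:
K(o) = o² (K(o) = o³/o = o²)
j(Y, N) = -10 + 9*N*Y (j(Y, N) = 9*N*Y - 10 = -10 + 9*N*Y)
H(n) = -10 + 9*n³ (H(n) = -10 + 9*n*n² = -10 + 9*n³)
B(-1) - H(143) = -1 - (-10 + 9*143³) = -1 - (-10 + 9*2924207) = -1 - (-10 + 26317863) = -1 - 1*26317853 = -1 - 26317853 = -26317854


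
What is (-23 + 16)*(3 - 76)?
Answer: 511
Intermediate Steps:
(-23 + 16)*(3 - 76) = -7*(-73) = 511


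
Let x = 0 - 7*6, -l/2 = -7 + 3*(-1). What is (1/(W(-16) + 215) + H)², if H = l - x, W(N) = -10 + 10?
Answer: 177715561/46225 ≈ 3844.6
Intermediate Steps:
l = 20 (l = -2*(-7 + 3*(-1)) = -2*(-7 - 3) = -2*(-10) = 20)
W(N) = 0
x = -42 (x = 0 - 42 = -42)
H = 62 (H = 20 - 1*(-42) = 20 + 42 = 62)
(1/(W(-16) + 215) + H)² = (1/(0 + 215) + 62)² = (1/215 + 62)² = (13331/215)² = 177715561/46225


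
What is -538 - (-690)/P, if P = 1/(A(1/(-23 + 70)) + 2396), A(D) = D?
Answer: 77677684/47 ≈ 1.6527e+6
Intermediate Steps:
P = 47/112613 (P = 1/(1/(-23 + 70) + 2396) = 1/(1/47 + 2396) = 1/(112613/47) = 47/112613 ≈ 0.00041736)
-538 - (-690)/P = -538 - (-690)/47/112613 = -538 - (-690)*112613/47 = -538 - 1*(-77702970/47) = -538 + 77702970/47 = 77677684/47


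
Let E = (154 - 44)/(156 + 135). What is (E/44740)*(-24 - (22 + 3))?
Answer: -539/1301934 ≈ -0.00041400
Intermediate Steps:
E = 110/291 ≈ 0.37801
(E/44740)*(-24 - (22 + 3)) = ((110/291)/44740)*(-24 - (22 + 3)) = ((110/291)*(1/44740))*(-24 - 1*25) = 11*(-24 - 25)/1301934 = (11/1301934)*(-49) = -539/1301934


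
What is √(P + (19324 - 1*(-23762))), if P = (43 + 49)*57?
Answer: 3*√5370 ≈ 219.84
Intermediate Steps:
P = 5244 (P = 92*57 = 5244)
√(P + (19324 - 1*(-23762))) = √(5244 + (19324 - 1*(-23762))) = √(5244 + (19324 + 23762)) = √(5244 + 43086) = √48330 = 3*√5370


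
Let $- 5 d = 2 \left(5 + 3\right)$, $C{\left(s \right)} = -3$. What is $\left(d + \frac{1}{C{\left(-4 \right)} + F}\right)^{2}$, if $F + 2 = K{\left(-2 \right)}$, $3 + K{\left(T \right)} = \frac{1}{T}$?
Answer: $\frac{79524}{7225} \approx 11.007$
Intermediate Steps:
$K{\left(T \right)} = -3 + \frac{1}{T}$
$d = - \frac{16}{5}$ ($d = - \frac{2 \left(5 + 3\right)}{5} = - \frac{2 \cdot 8}{5} = \left(- \frac{1}{5}\right) 16 = - \frac{16}{5} \approx -3.2$)
$F = - \frac{11}{2}$ ($F = -2 - \left(3 - \frac{1}{-2}\right) = -2 - \frac{7}{2} = - \frac{11}{2} \approx -5.5$)
$\left(d + \frac{1}{C{\left(-4 \right)} + F}\right)^{2} = \left(- \frac{16}{5} + \frac{1}{-3 - \frac{11}{2}}\right)^{2} = \left(- \frac{16}{5} + \frac{1}{- \frac{17}{2}}\right)^{2} = \left(- \frac{16}{5} - \frac{2}{17}\right)^{2} = \left(- \frac{282}{85}\right)^{2} = \frac{79524}{7225}$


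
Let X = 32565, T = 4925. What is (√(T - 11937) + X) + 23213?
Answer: 55778 + 2*I*√1753 ≈ 55778.0 + 83.738*I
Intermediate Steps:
(√(T - 11937) + X) + 23213 = (√(4925 - 11937) + 32565) + 23213 = (√(-7012) + 32565) + 23213 = (2*I*√1753 + 32565) + 23213 = (32565 + 2*I*√1753) + 23213 = 55778 + 2*I*√1753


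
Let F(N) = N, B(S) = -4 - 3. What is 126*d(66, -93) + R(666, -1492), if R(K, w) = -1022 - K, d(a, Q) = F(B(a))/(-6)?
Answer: -1541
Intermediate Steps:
B(S) = -7
d(a, Q) = 7/6 (d(a, Q) = -7/(-6) = -7*(-⅙) = 7/6)
126*d(66, -93) + R(666, -1492) = 126*(7/6) + (-1022 - 1*666) = 147 + (-1022 - 666) = 147 - 1688 = -1541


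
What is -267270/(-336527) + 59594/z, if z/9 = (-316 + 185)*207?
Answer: 45173055272/82130423931 ≈ 0.55002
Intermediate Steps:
z = -244053 (z = 9*((-316 + 185)*207) = 9*(-131*207) = 9*(-27117) = -244053)
-267270/(-336527) + 59594/z = -267270/(-336527) + 59594/(-244053) = -267270*(-1/336527) + 59594*(-1/244053) = 267270/336527 - 59594/244053 = 45173055272/82130423931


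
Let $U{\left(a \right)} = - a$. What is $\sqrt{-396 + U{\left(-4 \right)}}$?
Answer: $14 i \sqrt{2} \approx 19.799 i$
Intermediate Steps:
$\sqrt{-396 + U{\left(-4 \right)}} = \sqrt{-396 - -4} = \sqrt{-396 + 4} = \sqrt{-392} = 14 i \sqrt{2}$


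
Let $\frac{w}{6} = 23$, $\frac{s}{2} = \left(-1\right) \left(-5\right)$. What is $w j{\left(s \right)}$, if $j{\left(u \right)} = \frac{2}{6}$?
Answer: $46$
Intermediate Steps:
$s = 10$ ($s = 2 \left(\left(-1\right) \left(-5\right)\right) = 2 \cdot 5 = 10$)
$w = 138$ ($w = 6 \cdot 23 = 138$)
$j{\left(u \right)} = \frac{1}{3}$ ($j{\left(u \right)} = 2 \cdot \frac{1}{6} = \frac{1}{3}$)
$w j{\left(s \right)} = 138 \cdot \frac{1}{3} = 46$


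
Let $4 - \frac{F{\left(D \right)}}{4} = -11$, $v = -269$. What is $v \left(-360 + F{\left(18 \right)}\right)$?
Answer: $80700$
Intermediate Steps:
$F{\left(D \right)} = 60$ ($F{\left(D \right)} = 16 - -44 = 16 + 44 = 60$)
$v \left(-360 + F{\left(18 \right)}\right) = - 269 \left(-360 + 60\right) = \left(-269\right) \left(-300\right) = 80700$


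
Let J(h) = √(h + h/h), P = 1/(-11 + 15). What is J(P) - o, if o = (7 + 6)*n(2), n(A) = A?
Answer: -26 + √5/2 ≈ -24.882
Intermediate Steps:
o = 26 (o = (7 + 6)*2 = 13*2 = 26)
P = ¼ (P = 1/4 = ¼ ≈ 0.25000)
J(h) = √(1 + h) (J(h) = √(h + 1) = √(1 + h))
J(P) - o = √(1 + ¼) - 1*26 = √(5/4) - 26 = √5/2 - 26 = -26 + √5/2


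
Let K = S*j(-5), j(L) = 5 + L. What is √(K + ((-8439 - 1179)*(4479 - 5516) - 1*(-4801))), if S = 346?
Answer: √9978667 ≈ 3158.9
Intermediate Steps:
K = 0 (K = 346*(5 - 5) = 346*0 = 0)
√(K + ((-8439 - 1179)*(4479 - 5516) - 1*(-4801))) = √(0 + ((-8439 - 1179)*(4479 - 5516) - 1*(-4801))) = √(0 + (-9618*(-1037) + 4801)) = √(0 + (9973866 + 4801)) = √(0 + 9978667) = √9978667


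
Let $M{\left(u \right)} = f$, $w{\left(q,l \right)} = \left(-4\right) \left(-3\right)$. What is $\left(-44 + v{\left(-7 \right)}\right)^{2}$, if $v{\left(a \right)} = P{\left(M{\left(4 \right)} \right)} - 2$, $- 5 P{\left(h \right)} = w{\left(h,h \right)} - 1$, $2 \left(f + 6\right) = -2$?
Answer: $\frac{58081}{25} \approx 2323.2$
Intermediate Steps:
$f = -7$ ($f = -6 + \frac{1}{2} \left(-2\right) = -6 - 1 = -7$)
$w{\left(q,l \right)} = 12$
$M{\left(u \right)} = -7$
$P{\left(h \right)} = - \frac{11}{5}$ ($P{\left(h \right)} = - \frac{12 - 1}{5} = \left(- \frac{1}{5}\right) 11 = - \frac{11}{5}$)
$v{\left(a \right)} = - \frac{21}{5}$ ($v{\left(a \right)} = - \frac{11}{5} - 2 = - \frac{21}{5}$)
$\left(-44 + v{\left(-7 \right)}\right)^{2} = \left(-44 - \frac{21}{5}\right)^{2} = \left(- \frac{241}{5}\right)^{2} = \frac{58081}{25}$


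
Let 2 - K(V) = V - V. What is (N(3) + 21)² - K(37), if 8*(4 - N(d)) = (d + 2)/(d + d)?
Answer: 1423417/2304 ≈ 617.80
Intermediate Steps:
K(V) = 2 (K(V) = 2 - (V - V) = 2 - 1*0 = 2 + 0 = 2)
N(d) = 4 - (2 + d)/(16*d) (N(d) = 4 - (d + 2)/(8*(d + d)) = 4 - (2 + d)/(8*(2*d)) = 4 - (2 + d)*1/(2*d)/8 = 4 - (2 + d)/(16*d))
(N(3) + 21)² - K(37) = ((1/16)*(-2 + 63*3)/3 + 21)² - 1*2 = ((1/16)*(⅓)*(-2 + 189) + 21)² - 2 = ((1/16)*(⅓)*187 + 21)² - 2 = (187/48 + 21)² - 2 = (1195/48)² - 2 = 1428025/2304 - 2 = 1423417/2304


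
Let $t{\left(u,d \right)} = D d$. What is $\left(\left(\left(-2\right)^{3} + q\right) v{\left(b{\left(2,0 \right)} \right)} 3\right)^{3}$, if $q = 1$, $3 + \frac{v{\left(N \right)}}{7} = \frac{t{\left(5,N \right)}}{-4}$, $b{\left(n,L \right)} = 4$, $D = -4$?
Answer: $-3176523$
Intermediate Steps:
$t{\left(u,d \right)} = - 4 d$
$v{\left(N \right)} = -21 + 7 N$ ($v{\left(N \right)} = -21 + 7 \frac{\left(-4\right) N}{-4} = -21 + 7 - 4 N \left(- \frac{1}{4}\right) = -21 + 7 N$)
$\left(\left(\left(-2\right)^{3} + q\right) v{\left(b{\left(2,0 \right)} \right)} 3\right)^{3} = \left(\left(\left(-2\right)^{3} + 1\right) \left(-21 + 7 \cdot 4\right) 3\right)^{3} = \left(\left(-8 + 1\right) \left(-21 + 28\right) 3\right)^{3} = \left(- 7 \cdot 7 \cdot 3\right)^{3} = \left(\left(-7\right) 21\right)^{3} = \left(-147\right)^{3} = -3176523$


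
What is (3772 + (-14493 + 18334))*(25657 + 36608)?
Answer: 474023445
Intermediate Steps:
(3772 + (-14493 + 18334))*(25657 + 36608) = (3772 + 3841)*62265 = 7613*62265 = 474023445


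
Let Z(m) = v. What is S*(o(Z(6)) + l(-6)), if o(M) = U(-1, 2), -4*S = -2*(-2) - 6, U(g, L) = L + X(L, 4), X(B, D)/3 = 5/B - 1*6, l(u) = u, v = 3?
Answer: -29/4 ≈ -7.2500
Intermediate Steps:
Z(m) = 3
X(B, D) = -18 + 15/B (X(B, D) = 3*(5/B - 1*6) = 3*(5/B - 6) = 3*(-6 + 5/B) = -18 + 15/B)
U(g, L) = -18 + L + 15/L (U(g, L) = L + (-18 + 15/L) = -18 + L + 15/L)
S = 1/2 (S = -(-2*(-2) - 6)/4 = -(4 - 6)/4 = -1/4*(-2) = 1/2 ≈ 0.50000)
o(M) = -17/2 (o(M) = -18 + 2 + 15/2 = -17/2)
S*(o(Z(6)) + l(-6)) = (-17/2 - 6)/2 = (1/2)*(-29/2) = -29/4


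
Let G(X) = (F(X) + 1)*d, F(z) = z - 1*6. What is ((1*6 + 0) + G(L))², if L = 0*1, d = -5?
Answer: 961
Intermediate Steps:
F(z) = -6 + z (F(z) = z - 6 = -6 + z)
L = 0
G(X) = 25 - 5*X (G(X) = ((-6 + X) + 1)*(-5) = (-5 + X)*(-5) = 25 - 5*X)
((1*6 + 0) + G(L))² = ((1*6 + 0) + (25 - 5*0))² = ((6 + 0) + (25 + 0))² = (6 + 25)² = 31² = 961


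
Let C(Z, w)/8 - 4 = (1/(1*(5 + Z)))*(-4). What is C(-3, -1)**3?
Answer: 4096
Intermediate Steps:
C(Z, w) = 32 - 32/(5 + Z) (C(Z, w) = 32 + 8*((1/(1*(5 + Z)))*(-4)) = 32 + 8*((1/(5 + Z))*(-4)) = 32 + 8*(-4/(5 + Z)) = 32 - 32/(5 + Z))
C(-3, -1)**3 = (32*(4 - 3)/(5 - 3))**3 = (32*1/2)**3 = (32*(1/2)*1)**3 = 16**3 = 4096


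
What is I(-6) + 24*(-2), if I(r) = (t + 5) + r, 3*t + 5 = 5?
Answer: -49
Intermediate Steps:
t = 0 (t = -5/3 + (⅓)*5 = -5/3 + 5/3 = 0)
I(r) = 5 + r (I(r) = (0 + 5) + r = 5 + r)
I(-6) + 24*(-2) = (5 - 6) + 24*(-2) = -1 - 48 = -49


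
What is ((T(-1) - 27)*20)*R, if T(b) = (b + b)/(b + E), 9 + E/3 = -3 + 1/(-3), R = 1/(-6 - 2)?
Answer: 1280/19 ≈ 67.368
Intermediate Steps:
R = -⅛ (R = 1/(-8) = -⅛ ≈ -0.12500)
E = -37 (E = -27 + 3*(-3 + 1/(-3)) = -27 + 3*(-3 - ⅓) = -27 + 3*(-10/3) = -27 - 10 = -37)
T(b) = 2*b/(-37 + b) (T(b) = (b + b)/(b - 37) = (2*b)/(-37 + b) = 2*b/(-37 + b))
((T(-1) - 27)*20)*R = ((2*(-1)/(-37 - 1) - 27)*20)*(-⅛) = ((2*(-1)/(-38) - 27)*20)*(-⅛) = ((2*(-1)*(-1/38) - 27)*20)*(-⅛) = ((1/19 - 27)*20)*(-⅛) = -512/19*20*(-⅛) = -10240/19*(-⅛) = 1280/19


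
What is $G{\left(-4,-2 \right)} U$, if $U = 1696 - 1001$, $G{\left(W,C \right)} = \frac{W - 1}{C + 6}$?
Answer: $- \frac{3475}{4} \approx -868.75$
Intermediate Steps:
$G{\left(W,C \right)} = \frac{-1 + W}{6 + C}$
$U = 695$ ($U = 1696 - 1001 = 695$)
$G{\left(-4,-2 \right)} U = \frac{-1 - 4}{6 - 2} \cdot 695 = \frac{1}{4} \left(-5\right) 695 = \left(- \frac{5}{4}\right) 695 = - \frac{3475}{4}$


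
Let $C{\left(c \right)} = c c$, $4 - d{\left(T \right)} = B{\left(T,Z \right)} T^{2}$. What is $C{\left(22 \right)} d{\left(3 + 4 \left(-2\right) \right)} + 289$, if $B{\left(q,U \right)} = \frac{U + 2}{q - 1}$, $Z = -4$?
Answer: $- \frac{5425}{3} \approx -1808.3$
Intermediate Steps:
$B{\left(q,U \right)} = \frac{2 + U}{-1 + q}$
$d{\left(T \right)} = 4 + \frac{2 T^{2}}{-1 + T}$ ($d{\left(T \right)} = 4 - \frac{2 - 4}{-1 + T} T^{2} = 4 - \frac{1}{-1 + T} \left(-2\right) T^{2} = 4 - - \frac{2}{-1 + T} T^{2} = 4 - - \frac{2 T^{2}}{-1 + T} = 4 + \frac{2 T^{2}}{-1 + T}$)
$C{\left(c \right)} = c^{2}$
$C{\left(22 \right)} d{\left(3 + 4 \left(-2\right) \right)} + 289 = 22^{2} \frac{2 \left(-2 + \left(3 + 4 \left(-2\right)\right)^{2} + 2 \left(3 + 4 \left(-2\right)\right)\right)}{-1 + \left(3 + 4 \left(-2\right)\right)} + 289 = 484 \frac{2 \left(-2 + \left(3 - 8\right)^{2} + 2 \left(3 - 8\right)\right)}{-1 + \left(3 - 8\right)} + 289 = 484 \frac{2 \left(-2 + \left(-5\right)^{2} + 2 \left(-5\right)\right)}{-1 - 5} + 289 = 484 \frac{2 \left(-2 + 25 - 10\right)}{-6} + 289 = 484 \cdot 2 \left(- \frac{1}{6}\right) 13 + 289 = 484 \left(- \frac{13}{3}\right) + 289 = - \frac{6292}{3} + 289 = - \frac{5425}{3}$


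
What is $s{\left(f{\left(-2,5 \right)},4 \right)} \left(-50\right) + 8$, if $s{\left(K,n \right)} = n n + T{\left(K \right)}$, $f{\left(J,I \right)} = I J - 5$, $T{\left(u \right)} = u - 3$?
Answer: $108$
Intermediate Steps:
$T{\left(u \right)} = -3 + u$
$f{\left(J,I \right)} = -5 + I J$
$s{\left(K,n \right)} = -3 + K + n^{2}$ ($s{\left(K,n \right)} = n n + \left(-3 + K\right) = n^{2} + \left(-3 + K\right) = -3 + K + n^{2}$)
$s{\left(f{\left(-2,5 \right)},4 \right)} \left(-50\right) + 8 = \left(-3 + \left(-5 + 5 \left(-2\right)\right) + 4^{2}\right) \left(-50\right) + 8 = \left(-3 - 15 + 16\right) \left(-50\right) + 8 = \left(-2\right) \left(-50\right) + 8 = 100 + 8 = 108$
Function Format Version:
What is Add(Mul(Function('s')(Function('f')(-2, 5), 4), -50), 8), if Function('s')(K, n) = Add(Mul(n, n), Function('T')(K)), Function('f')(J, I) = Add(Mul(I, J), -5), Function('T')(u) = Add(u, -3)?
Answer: 108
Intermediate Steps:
Function('T')(u) = Add(-3, u)
Function('f')(J, I) = Add(-5, Mul(I, J))
Function('s')(K, n) = Add(-3, K, Pow(n, 2)) (Function('s')(K, n) = Add(Mul(n, n), Add(-3, K)) = Add(Pow(n, 2), Add(-3, K)) = Add(-3, K, Pow(n, 2)))
Add(Mul(Function('s')(Function('f')(-2, 5), 4), -50), 8) = Add(Mul(Add(-3, Add(-5, Mul(5, -2)), Pow(4, 2)), -50), 8) = Add(Mul(Add(-3, Add(-5, -10), 16), -50), 8) = Add(Mul(Add(-3, -15, 16), -50), 8) = Add(Mul(-2, -50), 8) = Add(100, 8) = 108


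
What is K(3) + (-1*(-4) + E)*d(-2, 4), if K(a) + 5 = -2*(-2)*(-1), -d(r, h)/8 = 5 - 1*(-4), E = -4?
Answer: -9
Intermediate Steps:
d(r, h) = -72 (d(r, h) = -8*(5 - 1*(-4)) = -8*(5 + 4) = -8*9 = -72)
K(a) = -9 (K(a) = -5 - 2*(-2)*(-1) = -5 + 4*(-1) = -5 - 4 = -9)
K(3) + (-1*(-4) + E)*d(-2, 4) = -9 + (-1*(-4) - 4)*(-72) = -9 + (4 - 4)*(-72) = -9 + 0*(-72) = -9 + 0 = -9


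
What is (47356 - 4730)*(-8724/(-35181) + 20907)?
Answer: 10451012713922/11727 ≈ 8.9119e+8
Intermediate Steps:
(47356 - 4730)*(-8724/(-35181) + 20907) = 42626*(-8724*(-1/35181) + 20907) = 42626*(2908/11727 + 20907) = 42626*(245179297/11727) = 10451012713922/11727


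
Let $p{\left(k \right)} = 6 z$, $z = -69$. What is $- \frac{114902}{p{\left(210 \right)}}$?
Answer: $\frac{57451}{207} \approx 277.54$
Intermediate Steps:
$p{\left(k \right)} = -414$ ($p{\left(k \right)} = 6 \left(-69\right) = -414$)
$- \frac{114902}{p{\left(210 \right)}} = - \frac{114902}{-414} = \left(-114902\right) \left(- \frac{1}{414}\right) = \frac{57451}{207}$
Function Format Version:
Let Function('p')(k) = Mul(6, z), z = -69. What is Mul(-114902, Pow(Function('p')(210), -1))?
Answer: Rational(57451, 207) ≈ 277.54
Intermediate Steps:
Function('p')(k) = -414 (Function('p')(k) = Mul(6, -69) = -414)
Mul(-114902, Pow(Function('p')(210), -1)) = Mul(-114902, Pow(-414, -1)) = Mul(-114902, Rational(-1, 414)) = Rational(57451, 207)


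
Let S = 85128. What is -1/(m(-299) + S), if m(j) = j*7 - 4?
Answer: -1/83031 ≈ -1.2044e-5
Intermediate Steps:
m(j) = -4 + 7*j (m(j) = 7*j - 4 = -4 + 7*j)
-1/(m(-299) + S) = -1/((-4 + 7*(-299)) + 85128) = -1/((-4 - 2093) + 85128) = -1/(-2097 + 85128) = -1/83031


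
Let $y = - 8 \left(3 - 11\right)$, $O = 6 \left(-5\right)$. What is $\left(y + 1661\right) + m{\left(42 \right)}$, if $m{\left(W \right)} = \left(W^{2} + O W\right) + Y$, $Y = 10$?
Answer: $2239$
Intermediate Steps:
$O = -30$
$y = 64$ ($y = \left(-8\right) \left(-8\right) = 64$)
$m{\left(W \right)} = 10 + W^{2} - 30 W$ ($m{\left(W \right)} = \left(W^{2} - 30 W\right) + 10 = 10 + W^{2} - 30 W$)
$\left(y + 1661\right) + m{\left(42 \right)} = \left(64 + 1661\right) + \left(10 + 42^{2} - 1260\right) = 1725 + \left(10 + 1764 - 1260\right) = 1725 + 514 = 2239$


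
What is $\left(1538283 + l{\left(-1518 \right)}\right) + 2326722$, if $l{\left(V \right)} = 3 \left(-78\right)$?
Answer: $3864771$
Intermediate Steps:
$l{\left(V \right)} = -234$
$\left(1538283 + l{\left(-1518 \right)}\right) + 2326722 = \left(1538283 - 234\right) + 2326722 = 1538049 + 2326722 = 3864771$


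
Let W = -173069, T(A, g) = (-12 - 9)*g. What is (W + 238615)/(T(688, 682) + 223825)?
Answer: 65546/209503 ≈ 0.31286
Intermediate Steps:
T(A, g) = -21*g
(W + 238615)/(T(688, 682) + 223825) = (-173069 + 238615)/(-21*682 + 223825) = 65546/(-14322 + 223825) = 65546/209503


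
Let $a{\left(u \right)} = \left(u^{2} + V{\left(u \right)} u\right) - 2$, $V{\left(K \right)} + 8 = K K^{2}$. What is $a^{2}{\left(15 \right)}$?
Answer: $2573329984$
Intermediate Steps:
$V{\left(K \right)} = -8 + K^{3}$ ($V{\left(K \right)} = -8 + K K^{2} = -8 + K^{3}$)
$a{\left(u \right)} = -2 + u^{2} + u \left(-8 + u^{3}\right)$ ($a{\left(u \right)} = \left(u^{2} + \left(-8 + u^{3}\right) u\right) - 2 = \left(u^{2} + u \left(-8 + u^{3}\right)\right) - 2 = -2 + u^{2} + u \left(-8 + u^{3}\right)$)
$a^{2}{\left(15 \right)} = \left(-2 + 15^{2} + 15 \left(-8 + 15^{3}\right)\right)^{2} = \left(-2 + 225 + 15 \left(-8 + 3375\right)\right)^{2} = \left(-2 + 225 + 15 \cdot 3367\right)^{2} = \left(-2 + 225 + 50505\right)^{2} = 50728^{2} = 2573329984$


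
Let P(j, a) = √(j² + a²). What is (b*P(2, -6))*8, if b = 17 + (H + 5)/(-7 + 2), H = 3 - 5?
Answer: 1312*√10/5 ≈ 829.78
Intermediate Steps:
H = -2
P(j, a) = √(a² + j²)
b = 82/5 (b = 17 + (-2 + 5)/(-7 + 2) = 17 + 3/(-5) = 17 + 3*(-⅕) = 17 - ⅗ = 82/5 ≈ 16.400)
(b*P(2, -6))*8 = (82*√((-6)² + 2²)/5)*8 = (82*√(36 + 4)/5)*8 = (82*√40/5)*8 = (82*(2*√10)/5)*8 = (164*√10/5)*8 = 1312*√10/5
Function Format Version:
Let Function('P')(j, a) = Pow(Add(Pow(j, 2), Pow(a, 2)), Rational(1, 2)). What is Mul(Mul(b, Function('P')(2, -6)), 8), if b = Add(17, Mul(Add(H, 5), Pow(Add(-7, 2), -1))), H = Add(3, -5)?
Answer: Mul(Rational(1312, 5), Pow(10, Rational(1, 2))) ≈ 829.78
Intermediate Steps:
H = -2
Function('P')(j, a) = Pow(Add(Pow(a, 2), Pow(j, 2)), Rational(1, 2))
b = Rational(82, 5) (b = Add(17, Mul(Add(-2, 5), Pow(Add(-7, 2), -1))) = Add(17, Mul(3, Pow(-5, -1))) = Add(17, Mul(3, Rational(-1, 5))) = Add(17, Rational(-3, 5)) = Rational(82, 5) ≈ 16.400)
Mul(Mul(b, Function('P')(2, -6)), 8) = Mul(Mul(Rational(82, 5), Pow(Add(Pow(-6, 2), Pow(2, 2)), Rational(1, 2))), 8) = Mul(Mul(Rational(82, 5), Pow(Add(36, 4), Rational(1, 2))), 8) = Mul(Mul(Rational(82, 5), Pow(40, Rational(1, 2))), 8) = Mul(Mul(Rational(82, 5), Mul(2, Pow(10, Rational(1, 2)))), 8) = Mul(Mul(Rational(164, 5), Pow(10, Rational(1, 2))), 8) = Mul(Rational(1312, 5), Pow(10, Rational(1, 2)))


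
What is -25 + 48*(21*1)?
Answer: 983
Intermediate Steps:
-25 + 48*(21*1) = -25 + 48*21 = -25 + 1008 = 983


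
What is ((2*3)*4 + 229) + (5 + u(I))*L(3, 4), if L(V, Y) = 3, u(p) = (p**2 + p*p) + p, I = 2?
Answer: 298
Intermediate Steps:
u(p) = p + 2*p**2 (u(p) = (p**2 + p**2) + p = 2*p**2 + p = p + 2*p**2)
((2*3)*4 + 229) + (5 + u(I))*L(3, 4) = ((2*3)*4 + 229) + (5 + 2*(1 + 2*2))*3 = (6*4 + 229) + (5 + 2*(1 + 4))*3 = (24 + 229) + (5 + 2*5)*3 = 253 + (5 + 10)*3 = 253 + 15*3 = 253 + 45 = 298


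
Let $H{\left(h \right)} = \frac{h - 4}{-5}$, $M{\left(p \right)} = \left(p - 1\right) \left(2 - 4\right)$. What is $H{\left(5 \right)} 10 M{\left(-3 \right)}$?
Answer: $-16$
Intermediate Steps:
$M{\left(p \right)} = 2 - 2 p$ ($M{\left(p \right)} = \left(-1 + p\right) \left(-2\right) = 2 - 2 p$)
$H{\left(h \right)} = \frac{4}{5} - \frac{h}{5}$ ($H{\left(h \right)} = - \frac{-4 + h}{5} = \frac{4}{5} - \frac{h}{5}$)
$H{\left(5 \right)} 10 M{\left(-3 \right)} = \left(\frac{4}{5} - 1\right) 10 \left(2 - -6\right) = \left(\frac{4}{5} - 1\right) 10 \left(2 + 6\right) = \left(- \frac{1}{5}\right) 10 \cdot 8 = \left(-2\right) 8 = -16$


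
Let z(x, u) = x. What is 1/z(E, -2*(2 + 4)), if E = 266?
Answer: 1/266 ≈ 0.0037594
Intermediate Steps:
1/z(E, -2*(2 + 4)) = 1/266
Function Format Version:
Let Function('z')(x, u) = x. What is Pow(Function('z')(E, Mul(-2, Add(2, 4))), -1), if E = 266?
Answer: Rational(1, 266) ≈ 0.0037594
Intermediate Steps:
Pow(Function('z')(E, Mul(-2, Add(2, 4))), -1) = Pow(266, -1) = Rational(1, 266)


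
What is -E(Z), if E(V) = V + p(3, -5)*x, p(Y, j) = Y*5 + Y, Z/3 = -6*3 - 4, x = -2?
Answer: 102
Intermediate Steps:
Z = -66 (Z = 3*(-6*3 - 4) = 3*(-18 - 4) = 3*(-22) = -66)
p(Y, j) = 6*Y (p(Y, j) = 5*Y + Y = 6*Y)
E(V) = -36 + V (E(V) = V + (6*3)*(-2) = V + 18*(-2) = V - 36 = -36 + V)
-E(Z) = -(-36 - 66) = -1*(-102) = 102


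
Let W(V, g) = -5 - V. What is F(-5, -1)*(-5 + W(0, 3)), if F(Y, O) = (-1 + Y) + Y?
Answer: 110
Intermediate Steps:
F(Y, O) = -1 + 2*Y
F(-5, -1)*(-5 + W(0, 3)) = (-1 + 2*(-5))*(-5 + (-5 - 1*0)) = (-1 - 10)*(-5 + (-5 + 0)) = -11*(-5 - 5) = -11*(-10) = 110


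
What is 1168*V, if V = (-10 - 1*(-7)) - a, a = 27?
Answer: -35040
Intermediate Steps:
V = -30 (V = (-10 - 1*(-7)) - 1*27 = (-10 + 7) - 27 = -3 - 27 = -30)
1168*V = 1168*(-30) = -35040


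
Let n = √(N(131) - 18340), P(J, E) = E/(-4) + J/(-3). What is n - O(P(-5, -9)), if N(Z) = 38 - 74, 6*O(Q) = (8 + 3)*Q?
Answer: -517/72 + 2*I*√4594 ≈ -7.1806 + 135.56*I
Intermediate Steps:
P(J, E) = -J/3 - E/4 (P(J, E) = E*(-¼) + J*(-⅓) = -E/4 - J/3 = -J/3 - E/4)
O(Q) = 11*Q/6 (O(Q) = ((8 + 3)*Q)/6 = (11*Q)/6 = 11*Q/6)
N(Z) = -36
n = 2*I*√4594 (n = √(-36 - 18340) = √(-18376) = 2*I*√4594 ≈ 135.56*I)
n - O(P(-5, -9)) = 2*I*√4594 - 11*(-⅓*(-5) - ¼*(-9))/6 = 2*I*√4594 - 11*(5/3 + 9/4)/6 = 2*I*√4594 - 11*47/(6*12) = 2*I*√4594 - 1*517/72 = 2*I*√4594 - 517/72 = -517/72 + 2*I*√4594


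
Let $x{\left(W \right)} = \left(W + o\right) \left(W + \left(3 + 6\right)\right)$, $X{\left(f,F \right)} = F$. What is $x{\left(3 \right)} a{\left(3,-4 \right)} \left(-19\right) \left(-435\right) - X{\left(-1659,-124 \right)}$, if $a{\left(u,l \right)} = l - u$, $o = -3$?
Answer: $124$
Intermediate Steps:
$x{\left(W \right)} = \left(-3 + W\right) \left(9 + W\right)$ ($x{\left(W \right)} = \left(W - 3\right) \left(W + \left(3 + 6\right)\right) = \left(-3 + W\right) \left(W + 9\right) = \left(-3 + W\right) \left(9 + W\right)$)
$x{\left(3 \right)} a{\left(3,-4 \right)} \left(-19\right) \left(-435\right) - X{\left(-1659,-124 \right)} = \left(-27 + 3^{2} + 6 \cdot 3\right) \left(-4 - 3\right) \left(-19\right) \left(-435\right) - -124 = \left(-27 + 9 + 18\right) \left(-4 - 3\right) \left(-19\right) \left(-435\right) + 124 = 0 \left(-7\right) \left(-19\right) \left(-435\right) + 124 = 0 \left(-19\right) \left(-435\right) + 124 = 0 \left(-435\right) + 124 = 0 + 124 = 124$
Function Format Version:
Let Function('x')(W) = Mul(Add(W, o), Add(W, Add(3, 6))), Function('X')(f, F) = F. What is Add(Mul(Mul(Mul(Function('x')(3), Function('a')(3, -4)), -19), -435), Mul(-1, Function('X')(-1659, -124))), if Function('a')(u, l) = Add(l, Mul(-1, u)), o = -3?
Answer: 124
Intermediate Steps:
Function('x')(W) = Mul(Add(-3, W), Add(9, W)) (Function('x')(W) = Mul(Add(W, -3), Add(W, Add(3, 6))) = Mul(Add(-3, W), Add(W, 9)) = Mul(Add(-3, W), Add(9, W)))
Add(Mul(Mul(Mul(Function('x')(3), Function('a')(3, -4)), -19), -435), Mul(-1, Function('X')(-1659, -124))) = Add(Mul(Mul(Mul(Add(-27, Pow(3, 2), Mul(6, 3)), Add(-4, Mul(-1, 3))), -19), -435), Mul(-1, -124)) = Add(Mul(Mul(Mul(Add(-27, 9, 18), Add(-4, -3)), -19), -435), 124) = Add(Mul(Mul(Mul(0, -7), -19), -435), 124) = Add(Mul(Mul(0, -19), -435), 124) = Add(Mul(0, -435), 124) = Add(0, 124) = 124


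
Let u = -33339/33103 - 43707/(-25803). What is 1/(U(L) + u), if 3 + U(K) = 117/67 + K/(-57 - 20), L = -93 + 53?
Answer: -29976833073/1424117848 ≈ -21.049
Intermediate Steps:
L = -40
u = 195528868/284718903 (u = -33339*1/33103 - 43707*(-1/25803) = -33339/33103 + 14569/8601 = 195528868/284718903 ≈ 0.68674)
U(K) = -84/67 - K/77 (U(K) = -3 + (117/67 + K/(-57 - 20)) = -3 + (117*(1/67) + K/(-77)) = -3 + (117/67 + K*(-1/77)) = -3 + (117/67 - K/77) = -84/67 - K/77)
1/(U(L) + u) = 1/((-84/67 - 1/77*(-40)) + 195528868/284718903) = 1/((-84/67 + 40/77) + 195528868/284718903) = 1/(-3788/5159 + 195528868/284718903) = 1/(-1424117848/29976833073) = -29976833073/1424117848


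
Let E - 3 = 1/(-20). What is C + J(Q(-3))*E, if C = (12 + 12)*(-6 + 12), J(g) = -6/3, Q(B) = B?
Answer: 1381/10 ≈ 138.10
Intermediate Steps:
E = 59/20 (E = 3 + 1/(-20) = 3 + 1*(-1/20) = 3 - 1/20 = 59/20 ≈ 2.9500)
J(g) = -2 (J(g) = -6*⅓ = -2)
C = 144 (C = 24*6 = 144)
C + J(Q(-3))*E = 144 - 2*59/20 = 144 - 59/10 = 1381/10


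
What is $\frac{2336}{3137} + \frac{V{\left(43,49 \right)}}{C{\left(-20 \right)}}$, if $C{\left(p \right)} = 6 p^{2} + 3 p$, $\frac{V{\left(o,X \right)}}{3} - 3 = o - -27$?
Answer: $\frac{2051081}{2446860} \approx 0.83825$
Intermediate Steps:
$V{\left(o,X \right)} = 90 + 3 o$ ($V{\left(o,X \right)} = 9 + 3 \left(o - -27\right) = 9 + 3 \left(o + 27\right) = 9 + 3 \left(27 + o\right) = 9 + \left(81 + 3 o\right) = 90 + 3 o$)
$C{\left(p \right)} = 3 p + 6 p^{2}$
$\frac{2336}{3137} + \frac{V{\left(43,49 \right)}}{C{\left(-20 \right)}} = \frac{2336}{3137} + \frac{90 + 3 \cdot 43}{3 \left(-20\right) \left(1 + 2 \left(-20\right)\right)} = 2336 \cdot \frac{1}{3137} + \frac{90 + 129}{3 \left(-20\right) \left(1 - 40\right)} = \frac{2336}{3137} + \frac{219}{3 \left(-20\right) \left(-39\right)} = \frac{2336}{3137} + \frac{219}{2340} = \frac{2336}{3137} + 219 \cdot \frac{1}{2340} = \frac{2336}{3137} + \frac{73}{780} = \frac{2051081}{2446860}$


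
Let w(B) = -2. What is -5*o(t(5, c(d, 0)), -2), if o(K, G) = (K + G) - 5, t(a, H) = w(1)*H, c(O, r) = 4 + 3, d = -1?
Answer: 105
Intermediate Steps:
c(O, r) = 7
t(a, H) = -2*H
o(K, G) = -5 + G + K (o(K, G) = (G + K) - 5 = -5 + G + K)
-5*o(t(5, c(d, 0)), -2) = -5*(-5 - 2 - 2*7) = -5*(-5 - 2 - 14) = -5*(-21) = 105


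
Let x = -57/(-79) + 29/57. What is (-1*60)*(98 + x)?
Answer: -8936680/1501 ≈ -5953.8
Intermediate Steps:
x = 5540/4503 (x = -57*(-1/79) + 29*(1/57) = 57/79 + 29/57 = 5540/4503 ≈ 1.2303)
(-1*60)*(98 + x) = (-1*60)*(98 + 5540/4503) = -60*446834/4503 = -8936680/1501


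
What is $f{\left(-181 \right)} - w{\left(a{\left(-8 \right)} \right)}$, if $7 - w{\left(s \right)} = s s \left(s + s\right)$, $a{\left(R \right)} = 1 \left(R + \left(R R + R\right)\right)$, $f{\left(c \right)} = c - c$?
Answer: $221177$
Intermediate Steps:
$f{\left(c \right)} = 0$
$a{\left(R \right)} = R^{2} + 2 R$ ($a{\left(R \right)} = 1 \left(R + \left(R^{2} + R\right)\right) = 1 \left(R + \left(R + R^{2}\right)\right) = 1 \left(R^{2} + 2 R\right) = R^{2} + 2 R$)
$w{\left(s \right)} = 7 - 2 s^{3}$ ($w{\left(s \right)} = 7 - s s \left(s + s\right) = 7 - s s 2 s = 7 - s 2 s^{2} = 7 - 2 s^{3}$)
$f{\left(-181 \right)} - w{\left(a{\left(-8 \right)} \right)} = 0 - \left(7 - 2 \left(- 8 \left(2 - 8\right)\right)^{3}\right) = 0 - \left(7 - 2 \left(\left(-8\right) \left(-6\right)\right)^{3}\right) = 0 - \left(7 - 2 \cdot 48^{3}\right) = 0 - \left(7 - 221184\right) = 0 - -221177 = 0 + 221177 = 221177$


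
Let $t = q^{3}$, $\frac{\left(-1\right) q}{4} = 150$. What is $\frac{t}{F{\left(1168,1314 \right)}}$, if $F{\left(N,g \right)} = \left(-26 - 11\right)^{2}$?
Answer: $- \frac{216000000}{1369} \approx -1.5778 \cdot 10^{5}$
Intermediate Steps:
$q = -600$ ($q = \left(-4\right) 150 = -600$)
$F{\left(N,g \right)} = 1369$ ($F{\left(N,g \right)} = \left(-37\right)^{2} = 1369$)
$t = -216000000$ ($t = \left(-600\right)^{3} = -216000000$)
$\frac{t}{F{\left(1168,1314 \right)}} = - \frac{216000000}{1369}$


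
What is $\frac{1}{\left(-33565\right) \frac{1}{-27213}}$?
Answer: $\frac{27213}{33565} \approx 0.81075$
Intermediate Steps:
$\frac{1}{\left(-33565\right) \frac{1}{-27213}} = \frac{1}{\left(-33565\right) \left(- \frac{1}{27213}\right)} = \frac{1}{\frac{33565}{27213}} = \frac{27213}{33565}$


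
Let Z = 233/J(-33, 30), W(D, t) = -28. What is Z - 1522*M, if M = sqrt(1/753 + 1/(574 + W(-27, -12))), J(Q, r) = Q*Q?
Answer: 233/1089 - 761*sqrt(59340918)/68523 ≈ -85.337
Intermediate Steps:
J(Q, r) = Q**2
Z = 233/1089 (Z = 233/((-33)**2) = 233/1089 ≈ 0.21396)
M = sqrt(59340918)/137046 (M = sqrt(1/753 + 1/(574 - 28)) = sqrt(1/753 + 1/546) = sqrt(433/137046) = sqrt(59340918)/137046 ≈ 0.056210)
Z - 1522*M = 233/1089 - 761*sqrt(59340918)/68523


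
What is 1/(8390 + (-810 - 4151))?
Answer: 1/3429 ≈ 0.00029163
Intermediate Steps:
1/(8390 + (-810 - 4151)) = 1/(8390 - 4961) = 1/3429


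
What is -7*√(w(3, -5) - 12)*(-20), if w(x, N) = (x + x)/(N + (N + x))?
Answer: 60*I*√70 ≈ 502.0*I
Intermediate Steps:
w(x, N) = 2*x/(x + 2*N) (w(x, N) = (2*x)/(x + 2*N) = 2*x/(x + 2*N))
-7*√(w(3, -5) - 12)*(-20) = -7*√(2*3/(3 + 2*(-5)) - 12)*(-20) = -7*√(2*3/(3 - 10) - 12)*(-20) = -7*√(2*3/(-7) - 12)*(-20) = -7*√(2*3*(-⅐) - 12)*(-20) = -7*√(-6/7 - 12)*(-20) = -3*I*√70*(-20) = 60*I*√70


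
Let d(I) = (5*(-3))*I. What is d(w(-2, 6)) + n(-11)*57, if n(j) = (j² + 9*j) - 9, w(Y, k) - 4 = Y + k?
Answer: 621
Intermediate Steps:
w(Y, k) = 4 + Y + k (w(Y, k) = 4 + (Y + k) = 4 + Y + k)
d(I) = -15*I
n(j) = -9 + j² + 9*j
d(w(-2, 6)) + n(-11)*57 = -15*(4 - 2 + 6) + (-9 + (-11)² + 9*(-11))*57 = -15*8 + (-9 + 121 - 99)*57 = -120 + 13*57 = -120 + 741 = 621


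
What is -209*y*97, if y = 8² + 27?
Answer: -1844843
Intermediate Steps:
y = 91 (y = 64 + 27 = 91)
-209*y*97 = -209*91*97 = -19019*97 = -1844843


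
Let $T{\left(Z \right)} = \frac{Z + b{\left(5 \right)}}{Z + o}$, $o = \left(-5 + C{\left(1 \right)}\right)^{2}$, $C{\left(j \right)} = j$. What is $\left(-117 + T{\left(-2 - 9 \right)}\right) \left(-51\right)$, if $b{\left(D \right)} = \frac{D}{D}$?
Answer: $6069$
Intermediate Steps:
$b{\left(D \right)} = 1$
$o = 16$ ($o = \left(-5 + 1\right)^{2} = \left(-4\right)^{2} = 16$)
$T{\left(Z \right)} = \frac{1 + Z}{16 + Z}$ ($T{\left(Z \right)} = \frac{Z + 1}{Z + 16} = \frac{1 + Z}{16 + Z}$)
$\left(-117 + T{\left(-2 - 9 \right)}\right) \left(-51\right) = \left(-117 + \frac{1 - 11}{16 - 11}\right) \left(-51\right) = \left(-117 + \frac{1}{5} \left(-10\right)\right) \left(-51\right) = \left(-117 - 2\right) \left(-51\right) = \left(-119\right) \left(-51\right) = 6069$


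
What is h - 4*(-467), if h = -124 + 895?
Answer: 2639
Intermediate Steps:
h = 771
h - 4*(-467) = 771 - 4*(-467) = 771 + 1868 = 2639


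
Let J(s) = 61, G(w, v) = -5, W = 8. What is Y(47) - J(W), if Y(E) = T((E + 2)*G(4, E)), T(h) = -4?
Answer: -65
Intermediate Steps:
Y(E) = -4
Y(47) - J(W) = -4 - 1*61 = -4 - 61 = -65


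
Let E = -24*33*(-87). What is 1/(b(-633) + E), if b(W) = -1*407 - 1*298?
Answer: 1/68199 ≈ 1.4663e-5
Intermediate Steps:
b(W) = -705 (b(W) = -407 - 298 = -705)
E = 68904 (E = -792*(-87) = 68904)
1/(b(-633) + E) = 1/(-705 + 68904) = 1/68199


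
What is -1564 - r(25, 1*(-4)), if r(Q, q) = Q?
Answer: -1589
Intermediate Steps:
-1564 - r(25, 1*(-4)) = -1564 - 1*25 = -1564 - 25 = -1589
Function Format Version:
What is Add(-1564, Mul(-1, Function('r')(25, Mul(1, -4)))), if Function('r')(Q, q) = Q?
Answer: -1589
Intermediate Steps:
Add(-1564, Mul(-1, Function('r')(25, Mul(1, -4)))) = Add(-1564, Mul(-1, 25)) = Add(-1564, -25) = -1589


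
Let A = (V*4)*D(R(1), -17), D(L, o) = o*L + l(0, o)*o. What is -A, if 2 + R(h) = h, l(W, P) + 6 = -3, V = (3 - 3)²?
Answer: 0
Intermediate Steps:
V = 0 (V = 0² = 0)
l(W, P) = -9 (l(W, P) = -6 - 3 = -9)
R(h) = -2 + h
D(L, o) = -9*o + L*o (D(L, o) = o*L - 9*o = L*o - 9*o = -9*o + L*o)
A = 0 (A = (0*4)*(-17*(-9 + (-2 + 1))) = 0*(-17*(-9 - 1)) = 0*(-17*(-10)) = 0*170 = 0)
-A = -1*0 = 0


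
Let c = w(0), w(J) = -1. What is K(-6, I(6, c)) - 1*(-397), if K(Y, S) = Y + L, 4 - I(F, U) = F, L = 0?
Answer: 391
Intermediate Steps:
c = -1
I(F, U) = 4 - F
K(Y, S) = Y (K(Y, S) = Y + 0 = Y)
K(-6, I(6, c)) - 1*(-397) = -6 - 1*(-397) = -6 + 397 = 391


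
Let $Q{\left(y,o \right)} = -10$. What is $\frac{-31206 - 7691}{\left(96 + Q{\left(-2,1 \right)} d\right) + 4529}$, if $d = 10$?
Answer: $- \frac{38897}{4525} \approx -8.596$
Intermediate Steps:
$\frac{-31206 - 7691}{\left(96 + Q{\left(-2,1 \right)} d\right) + 4529} = \frac{-31206 - 7691}{\left(96 - 100\right) + 4529} = - \frac{38897}{\left(96 - 100\right) + 4529} = - \frac{38897}{-4 + 4529} = - \frac{38897}{4525}$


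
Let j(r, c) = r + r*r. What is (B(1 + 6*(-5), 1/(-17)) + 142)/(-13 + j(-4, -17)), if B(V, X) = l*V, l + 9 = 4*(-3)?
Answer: -751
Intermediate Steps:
l = -21 (l = -9 + 4*(-3) = -9 - 12 = -21)
j(r, c) = r + r²
B(V, X) = -21*V
(B(1 + 6*(-5), 1/(-17)) + 142)/(-13 + j(-4, -17)) = (-21*(1 + 6*(-5)) + 142)/(-13 - 4*(1 - 4)) = (-21*(1 - 30) + 142)/(-13 - 4*(-3)) = (-21*(-29) + 142)/(-13 + 12) = (609 + 142)/(-1) = 751*(-1) = -751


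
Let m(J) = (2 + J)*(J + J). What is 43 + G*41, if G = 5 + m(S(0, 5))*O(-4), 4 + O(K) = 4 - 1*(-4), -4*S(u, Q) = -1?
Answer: 865/2 ≈ 432.50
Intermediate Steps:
S(u, Q) = ¼ (S(u, Q) = -¼*(-1) = ¼)
O(K) = 4 (O(K) = -4 + (4 - 1*(-4)) = -4 + (4 + 4) = -4 + 8 = 4)
m(J) = 2*J*(2 + J) (m(J) = (2 + J)*(2*J) = 2*J*(2 + J))
G = 19/2 (G = 5 + (2*(¼)*(2 + ¼))*4 = 5 + (2*(¼)*(9/4))*4 = 5 + (9/8)*4 = 5 + 9/2 = 19/2 ≈ 9.5000)
43 + G*41 = 43 + (19/2)*41 = 43 + 779/2 = 865/2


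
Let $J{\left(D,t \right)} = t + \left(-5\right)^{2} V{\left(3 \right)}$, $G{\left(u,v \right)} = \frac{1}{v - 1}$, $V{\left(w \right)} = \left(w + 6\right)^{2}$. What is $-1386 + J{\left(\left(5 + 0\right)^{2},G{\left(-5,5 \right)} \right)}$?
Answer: $\frac{2557}{4} \approx 639.25$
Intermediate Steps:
$V{\left(w \right)} = \left(6 + w\right)^{2}$
$G{\left(u,v \right)} = \frac{1}{-1 + v}$
$J{\left(D,t \right)} = 2025 + t$ ($J{\left(D,t \right)} = t + \left(-5\right)^{2} \left(6 + 3\right)^{2} = t + 25 \cdot 9^{2} = t + 25 \cdot 81 = t + 2025 = 2025 + t$)
$-1386 + J{\left(\left(5 + 0\right)^{2},G{\left(-5,5 \right)} \right)} = -1386 + \left(2025 + \frac{1}{-1 + 5}\right) = -1386 + \left(2025 + \frac{1}{4}\right) = -1386 + \frac{8101}{4} = \frac{2557}{4}$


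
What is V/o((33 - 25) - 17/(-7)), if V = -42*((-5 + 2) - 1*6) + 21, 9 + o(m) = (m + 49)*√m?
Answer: 1231713/12605305 + 1161888*√511/12605305 ≈ 2.1813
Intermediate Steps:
o(m) = -9 + √m*(49 + m) (o(m) = -9 + (m + 49)*√m = -9 + (49 + m)*√m = -9 + √m*(49 + m))
V = 399 (V = -42*(-3 - 6) + 21 = -42*(-9) + 21 = 378 + 21 = 399)
V/o((33 - 25) - 17/(-7)) = 399/(-9 + ((33 - 25) - 17/(-7))^(3/2) + 49*√((33 - 25) - 17/(-7))) = 399/(-9 + (8 - 17*(-⅐))^(3/2) + 49*√(8 - 17*(-⅐))) = 399/(-9 + (8 + 17/7)^(3/2) + 49*√(8 + 17/7)) = 399/(-9 + (73/7)^(3/2) + 49*√(73/7)) = 399/(-9 + 73*√511/49 + 49*(√511/7)) = 399/(-9 + 73*√511/49 + 7*√511) = 399/(-9 + 416*√511/49)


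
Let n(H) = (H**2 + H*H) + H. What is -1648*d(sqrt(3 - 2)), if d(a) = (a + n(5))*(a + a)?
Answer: -184576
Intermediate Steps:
n(H) = H + 2*H**2 (n(H) = (H**2 + H**2) + H = 2*H**2 + H = H + 2*H**2)
d(a) = 2*a*(55 + a) (d(a) = (a + 5*(1 + 2*5))*(a + a) = (a + 5*(1 + 10))*(2*a) = (a + 5*11)*(2*a) = (a + 55)*(2*a) = (55 + a)*(2*a) = 2*a*(55 + a))
-1648*d(sqrt(3 - 2)) = -3296*sqrt(3 - 2)*(55 + sqrt(3 - 2)) = -3296*sqrt(1)*(55 + sqrt(1)) = -3296*(55 + 1) = -3296*56 = -1648*112 = -184576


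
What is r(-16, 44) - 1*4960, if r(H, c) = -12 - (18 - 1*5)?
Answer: -4985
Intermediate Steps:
r(H, c) = -25 (r(H, c) = -12 - (18 - 5) = -12 - 1*13 = -12 - 13 = -25)
r(-16, 44) - 1*4960 = -25 - 1*4960 = -25 - 4960 = -4985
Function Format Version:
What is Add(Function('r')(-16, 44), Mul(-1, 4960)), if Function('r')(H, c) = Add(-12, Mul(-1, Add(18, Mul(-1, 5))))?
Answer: -4985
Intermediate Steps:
Function('r')(H, c) = -25 (Function('r')(H, c) = Add(-12, Mul(-1, Add(18, -5))) = Add(-12, Mul(-1, 13)) = Add(-12, -13) = -25)
Add(Function('r')(-16, 44), Mul(-1, 4960)) = Add(-25, Mul(-1, 4960)) = Add(-25, -4960) = -4985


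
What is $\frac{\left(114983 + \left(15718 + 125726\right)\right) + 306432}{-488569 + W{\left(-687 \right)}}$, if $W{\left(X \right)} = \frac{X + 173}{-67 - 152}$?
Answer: $- \frac{123266121}{106996097} \approx -1.1521$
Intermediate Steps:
$W{\left(X \right)} = - \frac{173}{219} - \frac{X}{219}$ ($W{\left(X \right)} = \frac{173 + X}{-219} = \left(173 + X\right) \left(- \frac{1}{219}\right) = - \frac{173}{219} - \frac{X}{219}$)
$\frac{\left(114983 + \left(15718 + 125726\right)\right) + 306432}{-488569 + W{\left(-687 \right)}} = \frac{\left(114983 + \left(15718 + 125726\right)\right) + 306432}{-488569 - - \frac{514}{219}} = \frac{\left(114983 + 141444\right) + 306432}{-488569 + \left(- \frac{173}{219} + \frac{229}{73}\right)} = \frac{256427 + 306432}{-488569 + \frac{514}{219}} = \frac{562859}{- \frac{106996097}{219}} = 562859 \left(- \frac{219}{106996097}\right) = - \frac{123266121}{106996097}$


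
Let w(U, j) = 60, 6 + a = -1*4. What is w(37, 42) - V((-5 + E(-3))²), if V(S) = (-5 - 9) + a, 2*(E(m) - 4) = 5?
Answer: 84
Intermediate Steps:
a = -10 (a = -6 - 1*4 = -6 - 4 = -10)
E(m) = 13/2 (E(m) = 4 + (½)*5 = 4 + 5/2 = 13/2)
V(S) = -24 (V(S) = (-5 - 9) - 10 = -14 - 10 = -24)
w(37, 42) - V((-5 + E(-3))²) = 60 - 1*(-24) = 60 + 24 = 84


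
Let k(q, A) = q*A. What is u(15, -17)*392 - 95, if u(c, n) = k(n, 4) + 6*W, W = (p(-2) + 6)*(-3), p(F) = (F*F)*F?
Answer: -12639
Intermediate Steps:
k(q, A) = A*q
p(F) = F**3 (p(F) = F**2*F = F**3)
W = 6 (W = ((-2)**3 + 6)*(-3) = (-8 + 6)*(-3) = -2*(-3) = 6)
u(c, n) = 36 + 4*n (u(c, n) = 4*n + 6*6 = 4*n + 36 = 36 + 4*n)
u(15, -17)*392 - 95 = (36 + 4*(-17))*392 - 95 = (36 - 68)*392 - 95 = -32*392 - 95 = -12544 - 95 = -12639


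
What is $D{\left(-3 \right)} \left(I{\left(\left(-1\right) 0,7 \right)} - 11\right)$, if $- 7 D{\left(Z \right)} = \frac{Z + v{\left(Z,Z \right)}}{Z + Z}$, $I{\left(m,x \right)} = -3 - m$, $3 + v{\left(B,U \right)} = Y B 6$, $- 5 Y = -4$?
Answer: $\frac{34}{5} \approx 6.8$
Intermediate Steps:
$Y = \frac{4}{5}$ ($Y = \left(- \frac{1}{5}\right) \left(-4\right) = \frac{4}{5} \approx 0.8$)
$v{\left(B,U \right)} = -3 + \frac{24 B}{5}$ ($v{\left(B,U \right)} = -3 + \frac{4 B}{5} \cdot 6 = -3 + \frac{24 B}{5}$)
$D{\left(Z \right)} = - \frac{-3 + \frac{29 Z}{5}}{14 Z}$ ($D{\left(Z \right)} = - \frac{\left(Z + \left(-3 + \frac{24 Z}{5}\right)\right) \frac{1}{Z + Z}}{7} = - \frac{\left(-3 + \frac{29 Z}{5}\right) \frac{1}{2 Z}}{7} = - \frac{\frac{1}{2} \frac{1}{Z} \left(-3 + \frac{29 Z}{5}\right)}{7} = - \frac{-3 + \frac{29 Z}{5}}{14 Z}$)
$D{\left(-3 \right)} \left(I{\left(\left(-1\right) 0,7 \right)} - 11\right) = \frac{15 - -87}{70 \left(-3\right)} \left(\left(-3 - \left(-1\right) 0\right) - 11\right) = \frac{1}{70} \left(- \frac{1}{3}\right) \left(15 + 87\right) \left(\left(-3 - 0\right) - 11\right) = \frac{1}{70} \left(- \frac{1}{3}\right) 102 \left(\left(-3 + 0\right) - 11\right) = - \frac{17 \left(-3 - 11\right)}{35} = \left(- \frac{17}{35}\right) \left(-14\right) = \frac{34}{5}$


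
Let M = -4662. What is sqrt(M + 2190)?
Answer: 2*I*sqrt(618) ≈ 49.719*I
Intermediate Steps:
sqrt(M + 2190) = sqrt(-4662 + 2190) = sqrt(-2472) = 2*I*sqrt(618)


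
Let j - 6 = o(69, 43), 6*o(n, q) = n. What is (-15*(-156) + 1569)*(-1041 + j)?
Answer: -8001723/2 ≈ -4.0009e+6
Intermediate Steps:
o(n, q) = n/6
j = 35/2 (j = 6 + (⅙)*69 = 6 + 23/2 = 35/2 ≈ 17.500)
(-15*(-156) + 1569)*(-1041 + j) = (-15*(-156) + 1569)*(-1041 + 35/2) = (2340 + 1569)*(-2047/2) = 3909*(-2047/2) = -8001723/2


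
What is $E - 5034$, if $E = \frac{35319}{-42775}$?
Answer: $- \frac{215364669}{42775} \approx -5034.8$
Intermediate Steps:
$E = - \frac{35319}{42775}$ ($E = 35319 \left(- \frac{1}{42775}\right) = - \frac{35319}{42775} \approx -0.82569$)
$E - 5034 = - \frac{35319}{42775} - 5034 = - \frac{215364669}{42775}$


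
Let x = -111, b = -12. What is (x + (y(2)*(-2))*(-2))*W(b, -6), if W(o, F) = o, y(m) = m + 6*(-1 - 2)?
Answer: 2100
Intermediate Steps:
y(m) = -18 + m (y(m) = m + 6*(-3) = m - 18 = -18 + m)
(x + (y(2)*(-2))*(-2))*W(b, -6) = (-111 + ((-18 + 2)*(-2))*(-2))*(-12) = (-111 - 16*(-2)*(-2))*(-12) = (-111 + 32*(-2))*(-12) = (-111 - 64)*(-12) = -175*(-12) = 2100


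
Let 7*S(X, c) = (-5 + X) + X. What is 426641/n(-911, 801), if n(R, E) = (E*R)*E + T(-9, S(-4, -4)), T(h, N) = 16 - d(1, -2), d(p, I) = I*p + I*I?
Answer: -426641/584498497 ≈ -0.00072993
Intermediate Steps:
S(X, c) = -5/7 + 2*X/7 (S(X, c) = ((-5 + X) + X)/7 = (-5 + 2*X)/7 = -5/7 + 2*X/7)
d(p, I) = I² + I*p (d(p, I) = I*p + I² = I² + I*p)
T(h, N) = 14 (T(h, N) = 16 - (-2)*(-2 + 1) = 16 - (-2)*(-1) = 16 - 1*2 = 16 - 2 = 14)
n(R, E) = 14 + R*E² (n(R, E) = (E*R)*E + 14 = R*E² + 14 = 14 + R*E²)
426641/n(-911, 801) = 426641/(14 - 911*801²) = 426641/(14 - 911*641601) = 426641/(14 - 584498511) = 426641/(-584498497) = 426641*(-1/584498497) = -426641/584498497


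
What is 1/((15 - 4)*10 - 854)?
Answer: -1/744 ≈ -0.0013441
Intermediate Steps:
1/((15 - 4)*10 - 854) = 1/(11*10 - 854) = 1/(110 - 854) = 1/(-744) = -1/744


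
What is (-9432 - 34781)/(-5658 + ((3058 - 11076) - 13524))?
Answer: 44213/27200 ≈ 1.6255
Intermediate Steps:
(-9432 - 34781)/(-5658 + ((3058 - 11076) - 13524)) = -44213/(-5658 + (-8018 - 13524)) = -44213/(-5658 - 21542) = -44213/(-27200) = -44213*(-1/27200) = 44213/27200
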